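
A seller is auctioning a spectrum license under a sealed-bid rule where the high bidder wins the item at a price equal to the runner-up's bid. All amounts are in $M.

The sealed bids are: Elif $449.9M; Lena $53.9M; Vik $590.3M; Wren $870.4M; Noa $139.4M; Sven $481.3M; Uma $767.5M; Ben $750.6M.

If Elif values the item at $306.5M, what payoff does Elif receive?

$0M

Highest bid: Wren at $870.4M, so Wren wins.
Second-highest bid: Uma at $767.5M — that is the price the winner pays.
Elif did not win, so Elif pays nothing and receives nothing: payoff $0M.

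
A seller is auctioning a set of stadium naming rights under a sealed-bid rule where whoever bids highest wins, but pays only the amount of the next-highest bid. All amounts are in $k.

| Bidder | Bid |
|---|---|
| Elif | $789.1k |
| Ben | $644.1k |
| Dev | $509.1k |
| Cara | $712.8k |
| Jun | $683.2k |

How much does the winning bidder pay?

Highest bid: Elif at $789.1k, so Elif wins.
Second-highest bid: Cara at $712.8k — that is the price the winner pays.

$712.8k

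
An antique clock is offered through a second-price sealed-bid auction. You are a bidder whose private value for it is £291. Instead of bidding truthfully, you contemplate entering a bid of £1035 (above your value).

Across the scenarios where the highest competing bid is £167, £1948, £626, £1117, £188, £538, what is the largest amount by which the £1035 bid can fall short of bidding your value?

£167: same outcome either way → loss £0.
£1948: same outcome either way → loss £0.
£626: truthful gives £0, deviation gives −£335 → loss £335.
£1117: same outcome either way → loss £0.
£188: same outcome either way → loss £0.
£538: truthful gives £0, deviation gives −£247 → loss £247.
Maximum loss: £335.

£335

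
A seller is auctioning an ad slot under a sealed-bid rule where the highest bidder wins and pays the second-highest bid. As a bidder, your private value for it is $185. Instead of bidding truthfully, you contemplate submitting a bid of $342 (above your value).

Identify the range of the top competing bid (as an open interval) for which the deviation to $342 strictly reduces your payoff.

If the competing bid is below $185, both bids win at the same price — no difference.
If it is above $342, both bids lose — no difference.
If it lies strictly between $185 and $342, bidding your value loses (payoff 0) while bidding $342 wins at a price above your value (payoff negative).
So the deviation strictly hurts on the open interval ($185, $342).
In a second-price auction your bid sets only whether you win, not what you pay, so bidding your true value is weakly dominant.

($185, $342)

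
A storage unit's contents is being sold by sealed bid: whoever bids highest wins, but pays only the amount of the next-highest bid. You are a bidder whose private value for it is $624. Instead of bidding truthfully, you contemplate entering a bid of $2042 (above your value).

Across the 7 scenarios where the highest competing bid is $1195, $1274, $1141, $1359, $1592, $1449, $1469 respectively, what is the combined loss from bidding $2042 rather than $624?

$5111

The deviation costs you only when the competing bid falls strictly between $624 and $2042; elsewhere both bids give the same outcome.
$1195: truthful payoff $0, deviation payoff −$571 → loss $571.
$1274: truthful payoff $0, deviation payoff −$650 → loss $650.
$1141: truthful payoff $0, deviation payoff −$517 → loss $517.
$1359: truthful payoff $0, deviation payoff −$735 → loss $735.
$1592: truthful payoff $0, deviation payoff −$968 → loss $968.
$1449: truthful payoff $0, deviation payoff −$825 → loss $825.
$1469: truthful payoff $0, deviation payoff −$845 → loss $845.
Total loss = $571 + $650 + $517 + $735 + $968 + $825 + $845 = $5111.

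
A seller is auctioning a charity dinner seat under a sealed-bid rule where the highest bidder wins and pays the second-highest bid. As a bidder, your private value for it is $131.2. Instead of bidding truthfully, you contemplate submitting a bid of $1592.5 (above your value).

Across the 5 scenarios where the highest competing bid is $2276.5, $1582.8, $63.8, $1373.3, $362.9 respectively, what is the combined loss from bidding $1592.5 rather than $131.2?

$2925.4

The deviation costs you only when the competing bid falls strictly between $131.2 and $1592.5; elsewhere both bids give the same outcome.
$2276.5: outcomes coincide → loss $0.
$1582.8: truthful payoff $0, deviation payoff −$1451.6 → loss $1451.6.
$63.8: outcomes coincide → loss $0.
$1373.3: truthful payoff $0, deviation payoff −$1242.1 → loss $1242.1.
$362.9: truthful payoff $0, deviation payoff −$231.7 → loss $231.7.
Total loss = $1451.6 + $1242.1 + $231.7 = $2925.4.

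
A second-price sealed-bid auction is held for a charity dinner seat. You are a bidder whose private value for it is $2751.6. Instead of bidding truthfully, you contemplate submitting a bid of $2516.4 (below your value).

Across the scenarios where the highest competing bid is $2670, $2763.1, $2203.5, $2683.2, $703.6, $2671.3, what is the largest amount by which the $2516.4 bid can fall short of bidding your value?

$81.6

$2670: truthful gives $81.6, deviation gives $0 → loss $81.6.
$2763.1: same outcome either way → loss $0.
$2203.5: same outcome either way → loss $0.
$2683.2: truthful gives $68.4, deviation gives $0 → loss $68.4.
$703.6: same outcome either way → loss $0.
$2671.3: truthful gives $80.3, deviation gives $0 → loss $80.3.
Maximum loss: $81.6.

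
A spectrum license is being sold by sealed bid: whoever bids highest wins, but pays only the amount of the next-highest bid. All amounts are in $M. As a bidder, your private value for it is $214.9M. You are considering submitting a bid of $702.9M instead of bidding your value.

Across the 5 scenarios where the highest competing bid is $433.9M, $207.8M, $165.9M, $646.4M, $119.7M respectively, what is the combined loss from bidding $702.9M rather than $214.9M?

The deviation costs you only when the competing bid falls strictly between $214.9M and $702.9M; elsewhere both bids give the same outcome.
$433.9M: truthful payoff $0M, deviation payoff −$219M → loss $219M.
$207.8M: outcomes coincide → loss $0M.
$165.9M: outcomes coincide → loss $0M.
$646.4M: truthful payoff $0M, deviation payoff −$431.5M → loss $431.5M.
$119.7M: outcomes coincide → loss $0M.
Total loss = $219M + $431.5M = $650.5M.

$650.5M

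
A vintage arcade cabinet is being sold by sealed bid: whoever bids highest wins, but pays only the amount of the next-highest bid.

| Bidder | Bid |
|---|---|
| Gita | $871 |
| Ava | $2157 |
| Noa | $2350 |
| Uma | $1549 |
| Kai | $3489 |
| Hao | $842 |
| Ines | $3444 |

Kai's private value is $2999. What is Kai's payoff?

−$445

Highest bid: Kai at $3489, so Kai wins.
Second-highest bid: Ines at $3444 — that is the price the winner pays.
Kai's payoff = value − price = $2999 − $3444 = −$445.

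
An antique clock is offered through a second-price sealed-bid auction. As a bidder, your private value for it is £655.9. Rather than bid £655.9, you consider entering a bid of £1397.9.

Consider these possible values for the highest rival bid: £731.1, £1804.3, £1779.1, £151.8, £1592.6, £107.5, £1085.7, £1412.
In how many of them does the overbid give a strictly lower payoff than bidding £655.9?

The deviation hurts exactly when the highest competing bid lies strictly between £655.9 and £1397.9 — overbidding then wins at a price above your value.
£731.1: inside the interval → strictly worse (loss £75.2).
£1804.3: above both → same outcome either way.
£1779.1: above both → same outcome either way.
£151.8: below both → same outcome either way.
£1592.6: above both → same outcome either way.
£107.5: below both → same outcome either way.
£1085.7: inside the interval → strictly worse (loss £429.8).
£1412: above both → same outcome either way.
Count: 2.

2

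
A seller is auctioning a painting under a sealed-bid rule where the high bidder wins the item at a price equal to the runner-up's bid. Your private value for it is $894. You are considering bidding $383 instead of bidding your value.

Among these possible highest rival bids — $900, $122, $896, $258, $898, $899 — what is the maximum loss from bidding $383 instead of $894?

$900: same outcome either way → loss $0.
$122: same outcome either way → loss $0.
$896: same outcome either way → loss $0.
$258: same outcome either way → loss $0.
$898: same outcome either way → loss $0.
$899: same outcome either way → loss $0.
Maximum loss: $0.

$0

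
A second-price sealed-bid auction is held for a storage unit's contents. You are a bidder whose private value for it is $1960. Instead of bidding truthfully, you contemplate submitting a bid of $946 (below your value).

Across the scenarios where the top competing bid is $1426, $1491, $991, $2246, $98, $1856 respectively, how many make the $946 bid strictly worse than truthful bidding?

4

The deviation hurts exactly when the highest competing bid lies strictly between $946 and $1960 — underbidding then forfeits a profitable win.
$1426: inside the interval → strictly worse (loss $534).
$1491: inside the interval → strictly worse (loss $469).
$991: inside the interval → strictly worse (loss $969).
$2246: above both → same outcome either way.
$98: below both → same outcome either way.
$1856: inside the interval → strictly worse (loss $104).
Count: 4.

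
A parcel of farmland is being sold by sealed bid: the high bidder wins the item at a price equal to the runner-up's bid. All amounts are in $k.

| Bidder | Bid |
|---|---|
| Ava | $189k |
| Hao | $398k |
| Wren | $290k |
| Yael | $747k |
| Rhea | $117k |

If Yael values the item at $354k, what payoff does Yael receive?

−$44k

Highest bid: Yael at $747k, so Yael wins.
Second-highest bid: Hao at $398k — that is the price the winner pays.
Yael's payoff = value − price = $354k − $398k = −$44k.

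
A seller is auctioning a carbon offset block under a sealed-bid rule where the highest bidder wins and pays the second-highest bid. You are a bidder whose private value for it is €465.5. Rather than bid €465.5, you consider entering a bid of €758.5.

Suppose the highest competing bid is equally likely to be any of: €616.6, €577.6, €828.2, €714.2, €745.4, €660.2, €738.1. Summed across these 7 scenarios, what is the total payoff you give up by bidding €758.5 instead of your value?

€1259.1

The deviation costs you only when the competing bid falls strictly between €465.5 and €758.5; elsewhere both bids give the same outcome.
€616.6: truthful payoff €0, deviation payoff −€151.1 → loss €151.1.
€577.6: truthful payoff €0, deviation payoff −€112.1 → loss €112.1.
€828.2: outcomes coincide → loss €0.
€714.2: truthful payoff €0, deviation payoff −€248.7 → loss €248.7.
€745.4: truthful payoff €0, deviation payoff −€279.9 → loss €279.9.
€660.2: truthful payoff €0, deviation payoff −€194.7 → loss €194.7.
€738.1: truthful payoff €0, deviation payoff −€272.6 → loss €272.6.
Total loss = €151.1 + €112.1 + €248.7 + €279.9 + €194.7 + €272.6 = €1259.1.
Because the price is fixed by the runner-up's bid, deviating from your value can only change a good outcome into a bad one — never the reverse.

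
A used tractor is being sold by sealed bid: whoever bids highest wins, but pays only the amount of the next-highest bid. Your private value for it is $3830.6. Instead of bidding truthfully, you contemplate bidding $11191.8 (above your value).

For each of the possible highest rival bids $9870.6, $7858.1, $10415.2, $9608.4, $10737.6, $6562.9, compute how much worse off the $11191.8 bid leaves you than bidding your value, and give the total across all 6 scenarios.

The deviation costs you only when the competing bid falls strictly between $3830.6 and $11191.8; elsewhere both bids give the same outcome.
$9870.6: truthful payoff $0, deviation payoff −$6040 → loss $6040.
$7858.1: truthful payoff $0, deviation payoff −$4027.5 → loss $4027.5.
$10415.2: truthful payoff $0, deviation payoff −$6584.6 → loss $6584.6.
$9608.4: truthful payoff $0, deviation payoff −$5777.8 → loss $5777.8.
$10737.6: truthful payoff $0, deviation payoff −$6907 → loss $6907.
$6562.9: truthful payoff $0, deviation payoff −$2732.3 → loss $2732.3.
Total loss = $6040 + $4027.5 + $6584.6 + $5777.8 + $6907 + $2732.3 = $32069.2.

$32069.2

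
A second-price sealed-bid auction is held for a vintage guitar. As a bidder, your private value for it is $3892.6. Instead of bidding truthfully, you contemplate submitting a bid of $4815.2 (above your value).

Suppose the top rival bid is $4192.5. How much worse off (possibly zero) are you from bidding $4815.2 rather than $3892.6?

Bidding your value $3892.6: you lose (since $3892.6 < $4192.5). Payoff $0.
Bidding $4815.2: you win and pay $4192.5. Payoff $3892.6 − $4192.5 = −$299.9.
The competing bid $4192.5 lies between your value and your inflated bid, so overbidding wins an item priced above your value.
Loss from deviating = $0 − (−$299.9) = $299.9.

$299.9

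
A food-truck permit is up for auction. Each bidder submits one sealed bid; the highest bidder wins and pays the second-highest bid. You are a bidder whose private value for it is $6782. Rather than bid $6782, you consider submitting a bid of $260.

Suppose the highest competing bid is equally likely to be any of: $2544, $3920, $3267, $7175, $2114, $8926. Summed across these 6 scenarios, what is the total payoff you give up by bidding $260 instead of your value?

The deviation costs you only when the competing bid falls strictly between $260 and $6782; elsewhere both bids give the same outcome.
$2544: truthful payoff $4238, deviation payoff $0 → loss $4238.
$3920: truthful payoff $2862, deviation payoff $0 → loss $2862.
$3267: truthful payoff $3515, deviation payoff $0 → loss $3515.
$7175: outcomes coincide → loss $0.
$2114: truthful payoff $4668, deviation payoff $0 → loss $4668.
$8926: outcomes coincide → loss $0.
Total loss = $4238 + $2862 + $3515 + $4668 = $15283.
Because the price is fixed by the runner-up's bid, deviating from your value can only change a good outcome into a bad one — never the reverse.

$15283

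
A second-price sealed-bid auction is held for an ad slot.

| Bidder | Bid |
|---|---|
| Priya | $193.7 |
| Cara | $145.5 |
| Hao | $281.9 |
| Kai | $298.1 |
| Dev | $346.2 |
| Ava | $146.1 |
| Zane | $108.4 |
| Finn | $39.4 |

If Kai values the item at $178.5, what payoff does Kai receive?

Highest bid: Dev at $346.2, so Dev wins.
Second-highest bid: Kai at $298.1 — that is the price the winner pays.
Kai did not win, so Kai pays nothing and receives nothing: payoff $0.

$0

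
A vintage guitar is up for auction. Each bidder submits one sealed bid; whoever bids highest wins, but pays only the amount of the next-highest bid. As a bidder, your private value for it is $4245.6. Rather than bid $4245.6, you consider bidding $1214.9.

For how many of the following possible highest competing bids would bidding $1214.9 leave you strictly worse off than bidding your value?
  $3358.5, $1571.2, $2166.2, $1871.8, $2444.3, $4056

The deviation hurts exactly when the highest competing bid lies strictly between $1214.9 and $4245.6 — underbidding then forfeits a profitable win.
$3358.5: inside the interval → strictly worse (loss $887.1).
$1571.2: inside the interval → strictly worse (loss $2674.4).
$2166.2: inside the interval → strictly worse (loss $2079.4).
$1871.8: inside the interval → strictly worse (loss $2373.8).
$2444.3: inside the interval → strictly worse (loss $1801.3).
$4056: inside the interval → strictly worse (loss $189.6).
Count: 6.

6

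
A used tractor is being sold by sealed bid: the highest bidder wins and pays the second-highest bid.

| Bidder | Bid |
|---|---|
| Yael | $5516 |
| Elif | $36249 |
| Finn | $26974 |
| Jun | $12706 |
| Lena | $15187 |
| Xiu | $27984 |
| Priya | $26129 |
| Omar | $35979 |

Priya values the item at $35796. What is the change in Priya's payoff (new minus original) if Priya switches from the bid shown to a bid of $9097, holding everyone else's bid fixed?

The highest bid among the other bidders is $36249; Priya's bid doesn't change that.
Original bid $26129: Priya is not highest (top rival bid is $36249); payoff $0.
Alternative bid $9097: Priya is not highest (top rival bid is $36249); payoff $0.
Change in payoff = $0 − ($0) = $0.

$0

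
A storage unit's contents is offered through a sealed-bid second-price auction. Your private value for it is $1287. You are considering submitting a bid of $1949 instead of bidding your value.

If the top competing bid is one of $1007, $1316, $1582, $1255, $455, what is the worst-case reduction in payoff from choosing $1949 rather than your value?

$295

$1007: same outcome either way → loss $0.
$1316: truthful gives $0, deviation gives −$29 → loss $29.
$1582: truthful gives $0, deviation gives −$295 → loss $295.
$1255: same outcome either way → loss $0.
$455: same outcome either way → loss $0.
Maximum loss: $295.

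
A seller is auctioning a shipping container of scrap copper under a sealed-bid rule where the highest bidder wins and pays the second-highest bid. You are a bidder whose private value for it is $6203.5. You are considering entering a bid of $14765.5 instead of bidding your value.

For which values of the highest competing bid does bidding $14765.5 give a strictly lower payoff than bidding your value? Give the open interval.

If the competing bid is below $6203.5, both bids win at the same price — no difference.
If it is above $14765.5, both bids lose — no difference.
If it lies strictly between $6203.5 and $14765.5, bidding your value loses (payoff 0) while bidding $14765.5 wins at a price above your value (payoff negative).
So the deviation strictly hurts on the open interval ($6203.5, $14765.5).

($6203.5, $14765.5)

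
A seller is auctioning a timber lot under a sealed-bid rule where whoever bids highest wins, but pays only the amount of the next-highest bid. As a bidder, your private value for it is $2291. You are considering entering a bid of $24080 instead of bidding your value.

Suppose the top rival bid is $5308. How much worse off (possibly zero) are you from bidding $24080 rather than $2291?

$3017

Bidding your value $2291: you lose (since $2291 < $5308). Payoff $0.
Bidding $24080: you win and pay $5308. Payoff $2291 − $5308 = −$3017.
The competing bid $5308 lies between your value and your inflated bid, so overbidding wins an item priced above your value.
Loss from deviating = $0 − (−$3017) = $3017.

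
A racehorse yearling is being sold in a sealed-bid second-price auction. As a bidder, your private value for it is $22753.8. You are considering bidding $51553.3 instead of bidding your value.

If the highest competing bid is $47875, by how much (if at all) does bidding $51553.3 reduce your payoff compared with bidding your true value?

Bidding your value $22753.8: you lose (since $22753.8 < $47875). Payoff $0.
Bidding $51553.3: you win and pay $47875. Payoff $22753.8 − $47875 = −$25121.2.
The competing bid $47875 lies between your value and your inflated bid, so overbidding wins an item priced above your value.
Loss from deviating = $0 − (−$25121.2) = $25121.2.

$25121.2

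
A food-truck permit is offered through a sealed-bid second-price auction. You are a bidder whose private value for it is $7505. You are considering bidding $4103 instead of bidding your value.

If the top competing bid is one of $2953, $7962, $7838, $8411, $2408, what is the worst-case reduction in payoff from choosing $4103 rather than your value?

$0

$2953: same outcome either way → loss $0.
$7962: same outcome either way → loss $0.
$7838: same outcome either way → loss $0.
$8411: same outcome either way → loss $0.
$2408: same outcome either way → loss $0.
Maximum loss: $0.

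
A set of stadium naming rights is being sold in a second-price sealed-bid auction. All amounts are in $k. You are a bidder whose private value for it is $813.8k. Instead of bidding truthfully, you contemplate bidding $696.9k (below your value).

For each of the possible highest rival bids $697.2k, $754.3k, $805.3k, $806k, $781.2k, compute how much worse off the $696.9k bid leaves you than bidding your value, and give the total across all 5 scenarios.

$225k

The deviation costs you only when the competing bid falls strictly between $696.9k and $813.8k; elsewhere both bids give the same outcome.
$697.2k: truthful payoff $116.6k, deviation payoff $0k → loss $116.6k.
$754.3k: truthful payoff $59.5k, deviation payoff $0k → loss $59.5k.
$805.3k: truthful payoff $8.5k, deviation payoff $0k → loss $8.5k.
$806k: truthful payoff $7.8k, deviation payoff $0k → loss $7.8k.
$781.2k: truthful payoff $32.6k, deviation payoff $0k → loss $32.6k.
Total loss = $116.6k + $59.5k + $8.5k + $7.8k + $32.6k = $225k.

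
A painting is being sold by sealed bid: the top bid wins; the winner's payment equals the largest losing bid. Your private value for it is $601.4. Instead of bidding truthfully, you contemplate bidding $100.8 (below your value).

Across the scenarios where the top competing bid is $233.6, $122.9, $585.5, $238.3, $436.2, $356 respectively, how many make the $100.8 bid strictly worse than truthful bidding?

6

The deviation hurts exactly when the highest competing bid lies strictly between $100.8 and $601.4 — underbidding then forfeits a profitable win.
$233.6: inside the interval → strictly worse (loss $367.8).
$122.9: inside the interval → strictly worse (loss $478.5).
$585.5: inside the interval → strictly worse (loss $15.9).
$238.3: inside the interval → strictly worse (loss $363.1).
$436.2: inside the interval → strictly worse (loss $165.2).
$356: inside the interval → strictly worse (loss $245.4).
Count: 6.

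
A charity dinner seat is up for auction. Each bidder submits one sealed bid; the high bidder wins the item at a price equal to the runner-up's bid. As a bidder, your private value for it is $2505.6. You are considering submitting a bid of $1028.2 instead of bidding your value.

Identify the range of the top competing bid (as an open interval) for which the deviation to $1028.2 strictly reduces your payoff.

If the competing bid is below $1028.2, both bids win at the same price — no difference.
If it is above $2505.6, both bids lose — no difference.
If it lies strictly between $1028.2 and $2505.6, bidding your value wins at a price below your value (positive payoff) while bidding $1028.2 loses (payoff 0).
So the deviation strictly hurts on the open interval ($1028.2, $2505.6).
In a second-price auction your bid sets only whether you win, not what you pay, so bidding your true value is weakly dominant.

($1028.2, $2505.6)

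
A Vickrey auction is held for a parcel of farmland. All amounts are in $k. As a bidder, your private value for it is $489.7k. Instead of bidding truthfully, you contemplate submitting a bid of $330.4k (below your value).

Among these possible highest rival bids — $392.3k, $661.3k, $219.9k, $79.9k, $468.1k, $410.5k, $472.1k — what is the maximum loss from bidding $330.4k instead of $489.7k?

$97.4k

$392.3k: truthful gives $97.4k, deviation gives $0k → loss $97.4k.
$661.3k: same outcome either way → loss $0k.
$219.9k: same outcome either way → loss $0k.
$79.9k: same outcome either way → loss $0k.
$468.1k: truthful gives $21.6k, deviation gives $0k → loss $21.6k.
$410.5k: truthful gives $79.2k, deviation gives $0k → loss $79.2k.
$472.1k: truthful gives $17.6k, deviation gives $0k → loss $17.6k.
Maximum loss: $97.4k.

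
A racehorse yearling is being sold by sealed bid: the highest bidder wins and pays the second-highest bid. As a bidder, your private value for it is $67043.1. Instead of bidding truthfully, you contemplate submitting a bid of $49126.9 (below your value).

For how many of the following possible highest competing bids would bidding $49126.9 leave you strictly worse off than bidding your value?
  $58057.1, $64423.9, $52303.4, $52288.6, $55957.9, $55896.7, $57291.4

7

The deviation hurts exactly when the highest competing bid lies strictly between $49126.9 and $67043.1 — underbidding then forfeits a profitable win.
$58057.1: inside the interval → strictly worse (loss $8986).
$64423.9: inside the interval → strictly worse (loss $2619.2).
$52303.4: inside the interval → strictly worse (loss $14739.7).
$52288.6: inside the interval → strictly worse (loss $14754.5).
$55957.9: inside the interval → strictly worse (loss $11085.2).
$55896.7: inside the interval → strictly worse (loss $11146.4).
$57291.4: inside the interval → strictly worse (loss $9751.7).
Count: 7.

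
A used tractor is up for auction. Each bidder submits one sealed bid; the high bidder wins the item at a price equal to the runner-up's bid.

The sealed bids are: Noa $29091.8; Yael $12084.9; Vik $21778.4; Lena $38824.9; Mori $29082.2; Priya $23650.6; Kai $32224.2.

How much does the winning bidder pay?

$32224.2

Highest bid: Lena at $38824.9, so Lena wins.
Second-highest bid: Kai at $32224.2 — that is the price the winner pays.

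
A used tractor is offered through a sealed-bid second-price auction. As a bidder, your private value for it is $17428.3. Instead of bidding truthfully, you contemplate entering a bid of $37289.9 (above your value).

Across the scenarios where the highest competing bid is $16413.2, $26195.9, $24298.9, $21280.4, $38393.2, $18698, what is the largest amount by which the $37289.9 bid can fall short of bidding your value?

$16413.2: same outcome either way → loss $0.
$26195.9: truthful gives $0, deviation gives −$8767.6 → loss $8767.6.
$24298.9: truthful gives $0, deviation gives −$6870.6 → loss $6870.6.
$21280.4: truthful gives $0, deviation gives −$3852.1 → loss $3852.1.
$38393.2: same outcome either way → loss $0.
$18698: truthful gives $0, deviation gives −$1269.7 → loss $1269.7.
Maximum loss: $8767.6.

$8767.6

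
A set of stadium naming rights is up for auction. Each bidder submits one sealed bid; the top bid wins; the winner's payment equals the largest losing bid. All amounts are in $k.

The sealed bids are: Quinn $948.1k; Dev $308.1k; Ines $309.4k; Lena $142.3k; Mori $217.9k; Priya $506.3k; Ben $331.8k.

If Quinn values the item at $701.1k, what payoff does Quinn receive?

Highest bid: Quinn at $948.1k, so Quinn wins.
Second-highest bid: Priya at $506.3k — that is the price the winner pays.
Quinn's payoff = value − price = $701.1k − $506.3k = $194.8k.

$194.8k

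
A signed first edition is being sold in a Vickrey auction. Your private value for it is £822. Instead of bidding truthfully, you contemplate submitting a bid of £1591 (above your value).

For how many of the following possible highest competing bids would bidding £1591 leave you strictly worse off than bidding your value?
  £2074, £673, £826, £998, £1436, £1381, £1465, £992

6

The deviation hurts exactly when the highest competing bid lies strictly between £822 and £1591 — overbidding then wins at a price above your value.
£2074: above both → same outcome either way.
£673: below both → same outcome either way.
£826: inside the interval → strictly worse (loss £4).
£998: inside the interval → strictly worse (loss £176).
£1436: inside the interval → strictly worse (loss £614).
£1381: inside the interval → strictly worse (loss £559).
£1465: inside the interval → strictly worse (loss £643).
£992: inside the interval → strictly worse (loss £170).
Count: 6.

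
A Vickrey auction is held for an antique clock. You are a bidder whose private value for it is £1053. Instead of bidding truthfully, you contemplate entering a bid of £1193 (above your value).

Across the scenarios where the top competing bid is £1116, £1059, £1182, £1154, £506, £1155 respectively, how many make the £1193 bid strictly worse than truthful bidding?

The deviation hurts exactly when the highest competing bid lies strictly between £1053 and £1193 — overbidding then wins at a price above your value.
£1116: inside the interval → strictly worse (loss £63).
£1059: inside the interval → strictly worse (loss £6).
£1182: inside the interval → strictly worse (loss £129).
£1154: inside the interval → strictly worse (loss £101).
£506: below both → same outcome either way.
£1155: inside the interval → strictly worse (loss £102).
Count: 5.

5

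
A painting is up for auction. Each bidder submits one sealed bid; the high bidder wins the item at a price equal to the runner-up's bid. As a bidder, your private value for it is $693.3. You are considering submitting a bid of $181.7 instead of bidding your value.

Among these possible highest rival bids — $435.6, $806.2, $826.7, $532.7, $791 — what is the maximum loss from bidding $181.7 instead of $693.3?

$435.6: truthful gives $257.7, deviation gives $0 → loss $257.7.
$806.2: same outcome either way → loss $0.
$826.7: same outcome either way → loss $0.
$532.7: truthful gives $160.6, deviation gives $0 → loss $160.6.
$791: same outcome either way → loss $0.
Maximum loss: $257.7.

$257.7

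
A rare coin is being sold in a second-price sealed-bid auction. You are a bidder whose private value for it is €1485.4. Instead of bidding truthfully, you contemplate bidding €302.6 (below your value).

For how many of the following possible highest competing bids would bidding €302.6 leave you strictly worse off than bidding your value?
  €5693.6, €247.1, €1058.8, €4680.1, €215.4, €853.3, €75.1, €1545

2

The deviation hurts exactly when the highest competing bid lies strictly between €302.6 and €1485.4 — underbidding then forfeits a profitable win.
€5693.6: above both → same outcome either way.
€247.1: below both → same outcome either way.
€1058.8: inside the interval → strictly worse (loss €426.6).
€4680.1: above both → same outcome either way.
€215.4: below both → same outcome either way.
€853.3: inside the interval → strictly worse (loss €632.1).
€75.1: below both → same outcome either way.
€1545: above both → same outcome either way.
Count: 2.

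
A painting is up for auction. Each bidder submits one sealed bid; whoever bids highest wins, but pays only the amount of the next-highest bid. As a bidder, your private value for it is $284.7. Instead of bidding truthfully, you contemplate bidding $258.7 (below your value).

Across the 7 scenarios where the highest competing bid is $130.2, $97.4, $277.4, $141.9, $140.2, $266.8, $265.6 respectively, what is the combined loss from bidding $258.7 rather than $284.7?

$44.3

The deviation costs you only when the competing bid falls strictly between $258.7 and $284.7; elsewhere both bids give the same outcome.
$130.2: outcomes coincide → loss $0.
$97.4: outcomes coincide → loss $0.
$277.4: truthful payoff $7.3, deviation payoff $0 → loss $7.3.
$141.9: outcomes coincide → loss $0.
$140.2: outcomes coincide → loss $0.
$266.8: truthful payoff $17.9, deviation payoff $0 → loss $17.9.
$265.6: truthful payoff $19.1, deviation payoff $0 → loss $19.1.
Total loss = $7.3 + $17.9 + $19.1 = $44.3.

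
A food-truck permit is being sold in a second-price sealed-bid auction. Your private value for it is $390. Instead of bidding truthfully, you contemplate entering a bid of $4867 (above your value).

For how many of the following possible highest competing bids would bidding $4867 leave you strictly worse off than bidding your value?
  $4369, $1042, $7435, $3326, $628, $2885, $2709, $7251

The deviation hurts exactly when the highest competing bid lies strictly between $390 and $4867 — overbidding then wins at a price above your value.
$4369: inside the interval → strictly worse (loss $3979).
$1042: inside the interval → strictly worse (loss $652).
$7435: above both → same outcome either way.
$3326: inside the interval → strictly worse (loss $2936).
$628: inside the interval → strictly worse (loss $238).
$2885: inside the interval → strictly worse (loss $2495).
$2709: inside the interval → strictly worse (loss $2319).
$7251: above both → same outcome either way.
Count: 6.

6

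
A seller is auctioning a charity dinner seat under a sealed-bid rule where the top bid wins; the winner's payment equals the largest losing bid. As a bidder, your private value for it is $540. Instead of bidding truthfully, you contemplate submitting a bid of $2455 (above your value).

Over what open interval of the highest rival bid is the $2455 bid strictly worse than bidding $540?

If the competing bid is below $540, both bids win at the same price — no difference.
If it is above $2455, both bids lose — no difference.
If it lies strictly between $540 and $2455, bidding your value loses (payoff 0) while bidding $2455 wins at a price above your value (payoff negative).
So the deviation strictly hurts on the open interval ($540, $2455).
In a second-price auction your bid sets only whether you win, not what you pay, so bidding your true value is weakly dominant.

($540, $2455)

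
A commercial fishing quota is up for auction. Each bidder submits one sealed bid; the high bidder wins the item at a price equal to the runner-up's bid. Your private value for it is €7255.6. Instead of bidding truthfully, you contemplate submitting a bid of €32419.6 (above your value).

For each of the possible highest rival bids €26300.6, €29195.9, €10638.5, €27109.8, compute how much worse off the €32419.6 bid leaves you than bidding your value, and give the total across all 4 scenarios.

The deviation costs you only when the competing bid falls strictly between €7255.6 and €32419.6; elsewhere both bids give the same outcome.
€26300.6: truthful payoff €0, deviation payoff −€19045 → loss €19045.
€29195.9: truthful payoff €0, deviation payoff −€21940.3 → loss €21940.3.
€10638.5: truthful payoff €0, deviation payoff −€3382.9 → loss €3382.9.
€27109.8: truthful payoff €0, deviation payoff −€19854.2 → loss €19854.2.
Total loss = €19045 + €21940.3 + €3382.9 + €19854.2 = €64222.4.

€64222.4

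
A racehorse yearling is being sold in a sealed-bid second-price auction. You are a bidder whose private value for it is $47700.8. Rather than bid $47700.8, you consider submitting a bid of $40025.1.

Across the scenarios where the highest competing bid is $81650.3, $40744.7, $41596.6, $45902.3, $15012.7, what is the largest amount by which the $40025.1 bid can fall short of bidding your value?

$81650.3: same outcome either way → loss $0.
$40744.7: truthful gives $6956.1, deviation gives $0 → loss $6956.1.
$41596.6: truthful gives $6104.2, deviation gives $0 → loss $6104.2.
$45902.3: truthful gives $1798.5, deviation gives $0 → loss $1798.5.
$15012.7: same outcome either way → loss $0.
Maximum loss: $6956.1.

$6956.1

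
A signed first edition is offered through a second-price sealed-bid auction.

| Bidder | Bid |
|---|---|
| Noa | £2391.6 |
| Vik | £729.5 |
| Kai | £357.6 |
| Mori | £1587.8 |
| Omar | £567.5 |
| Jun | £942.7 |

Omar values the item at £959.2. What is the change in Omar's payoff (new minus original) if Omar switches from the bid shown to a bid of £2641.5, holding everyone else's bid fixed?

The highest bid among the other bidders is £2391.6; Omar's bid doesn't change that.
Original bid £567.5: Omar is not highest (top rival bid is £2391.6); payoff £0.
Alternative bid £2641.5: Omar is highest, pays the top rival bid £2391.6; payoff £959.2 − £2391.6 = −£1432.4.
Change in payoff = −£1432.4 − (£0) = −£1432.4.

−£1432.4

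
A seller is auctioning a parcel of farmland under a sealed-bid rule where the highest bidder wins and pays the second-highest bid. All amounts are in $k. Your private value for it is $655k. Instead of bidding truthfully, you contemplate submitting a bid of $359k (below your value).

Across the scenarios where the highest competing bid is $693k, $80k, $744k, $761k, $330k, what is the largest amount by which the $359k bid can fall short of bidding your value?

$693k: same outcome either way → loss $0k.
$80k: same outcome either way → loss $0k.
$744k: same outcome either way → loss $0k.
$761k: same outcome either way → loss $0k.
$330k: same outcome either way → loss $0k.
Maximum loss: $0k.

$0k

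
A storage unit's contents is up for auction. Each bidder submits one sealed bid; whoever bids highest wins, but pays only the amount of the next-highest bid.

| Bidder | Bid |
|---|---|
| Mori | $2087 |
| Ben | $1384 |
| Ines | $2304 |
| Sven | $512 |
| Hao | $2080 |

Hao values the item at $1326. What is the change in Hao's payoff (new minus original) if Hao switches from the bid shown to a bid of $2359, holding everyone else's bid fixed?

The highest bid among the other bidders is $2304; Hao's bid doesn't change that.
Original bid $2080: Hao is not highest (top rival bid is $2304); payoff $0.
Alternative bid $2359: Hao is highest, pays the top rival bid $2304; payoff $1326 − $2304 = −$978.
Change in payoff = −$978 − ($0) = −$978.

−$978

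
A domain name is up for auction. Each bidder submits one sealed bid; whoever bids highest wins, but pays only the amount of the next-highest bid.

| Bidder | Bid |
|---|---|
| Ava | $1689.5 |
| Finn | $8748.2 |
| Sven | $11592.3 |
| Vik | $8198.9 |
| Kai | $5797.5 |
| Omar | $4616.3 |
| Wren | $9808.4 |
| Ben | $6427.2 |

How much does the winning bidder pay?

Highest bid: Sven at $11592.3, so Sven wins.
Second-highest bid: Wren at $9808.4 — that is the price the winner pays.

$9808.4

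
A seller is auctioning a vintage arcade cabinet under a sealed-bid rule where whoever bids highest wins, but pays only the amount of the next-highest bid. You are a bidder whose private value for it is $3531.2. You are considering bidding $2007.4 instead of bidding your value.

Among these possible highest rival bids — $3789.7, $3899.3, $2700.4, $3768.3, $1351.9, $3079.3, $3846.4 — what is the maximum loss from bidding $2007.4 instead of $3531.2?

$830.8

$3789.7: same outcome either way → loss $0.
$3899.3: same outcome either way → loss $0.
$2700.4: truthful gives $830.8, deviation gives $0 → loss $830.8.
$3768.3: same outcome either way → loss $0.
$1351.9: same outcome either way → loss $0.
$3079.3: truthful gives $451.9, deviation gives $0 → loss $451.9.
$3846.4: same outcome either way → loss $0.
Maximum loss: $830.8.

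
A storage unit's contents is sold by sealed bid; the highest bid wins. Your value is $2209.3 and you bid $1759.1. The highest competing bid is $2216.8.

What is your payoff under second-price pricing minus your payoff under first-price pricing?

Your bid $1759.1 is below $2216.8, so you lose under either rule.
Payoff is $0 in both cases; difference = $0.

$0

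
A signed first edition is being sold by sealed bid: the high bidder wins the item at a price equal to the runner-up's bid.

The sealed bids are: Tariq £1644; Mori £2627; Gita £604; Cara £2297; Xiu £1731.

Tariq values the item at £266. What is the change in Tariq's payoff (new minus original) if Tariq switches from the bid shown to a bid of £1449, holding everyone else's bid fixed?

The highest bid among the other bidders is £2627; Tariq's bid doesn't change that.
Original bid £1644: Tariq is not highest (top rival bid is £2627); payoff £0.
Alternative bid £1449: Tariq is not highest (top rival bid is £2627); payoff £0.
Change in payoff = £0 − (£0) = £0.

£0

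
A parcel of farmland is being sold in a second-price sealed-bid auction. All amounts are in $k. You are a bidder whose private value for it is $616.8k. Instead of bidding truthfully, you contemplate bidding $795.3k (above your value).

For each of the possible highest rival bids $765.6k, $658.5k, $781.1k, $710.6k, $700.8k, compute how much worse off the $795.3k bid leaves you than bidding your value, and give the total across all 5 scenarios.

$532.6k

The deviation costs you only when the competing bid falls strictly between $616.8k and $795.3k; elsewhere both bids give the same outcome.
$765.6k: truthful payoff $0k, deviation payoff −$148.8k → loss $148.8k.
$658.5k: truthful payoff $0k, deviation payoff −$41.7k → loss $41.7k.
$781.1k: truthful payoff $0k, deviation payoff −$164.3k → loss $164.3k.
$710.6k: truthful payoff $0k, deviation payoff −$93.8k → loss $93.8k.
$700.8k: truthful payoff $0k, deviation payoff −$84k → loss $84k.
Total loss = $148.8k + $41.7k + $164.3k + $93.8k + $84k = $532.6k.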